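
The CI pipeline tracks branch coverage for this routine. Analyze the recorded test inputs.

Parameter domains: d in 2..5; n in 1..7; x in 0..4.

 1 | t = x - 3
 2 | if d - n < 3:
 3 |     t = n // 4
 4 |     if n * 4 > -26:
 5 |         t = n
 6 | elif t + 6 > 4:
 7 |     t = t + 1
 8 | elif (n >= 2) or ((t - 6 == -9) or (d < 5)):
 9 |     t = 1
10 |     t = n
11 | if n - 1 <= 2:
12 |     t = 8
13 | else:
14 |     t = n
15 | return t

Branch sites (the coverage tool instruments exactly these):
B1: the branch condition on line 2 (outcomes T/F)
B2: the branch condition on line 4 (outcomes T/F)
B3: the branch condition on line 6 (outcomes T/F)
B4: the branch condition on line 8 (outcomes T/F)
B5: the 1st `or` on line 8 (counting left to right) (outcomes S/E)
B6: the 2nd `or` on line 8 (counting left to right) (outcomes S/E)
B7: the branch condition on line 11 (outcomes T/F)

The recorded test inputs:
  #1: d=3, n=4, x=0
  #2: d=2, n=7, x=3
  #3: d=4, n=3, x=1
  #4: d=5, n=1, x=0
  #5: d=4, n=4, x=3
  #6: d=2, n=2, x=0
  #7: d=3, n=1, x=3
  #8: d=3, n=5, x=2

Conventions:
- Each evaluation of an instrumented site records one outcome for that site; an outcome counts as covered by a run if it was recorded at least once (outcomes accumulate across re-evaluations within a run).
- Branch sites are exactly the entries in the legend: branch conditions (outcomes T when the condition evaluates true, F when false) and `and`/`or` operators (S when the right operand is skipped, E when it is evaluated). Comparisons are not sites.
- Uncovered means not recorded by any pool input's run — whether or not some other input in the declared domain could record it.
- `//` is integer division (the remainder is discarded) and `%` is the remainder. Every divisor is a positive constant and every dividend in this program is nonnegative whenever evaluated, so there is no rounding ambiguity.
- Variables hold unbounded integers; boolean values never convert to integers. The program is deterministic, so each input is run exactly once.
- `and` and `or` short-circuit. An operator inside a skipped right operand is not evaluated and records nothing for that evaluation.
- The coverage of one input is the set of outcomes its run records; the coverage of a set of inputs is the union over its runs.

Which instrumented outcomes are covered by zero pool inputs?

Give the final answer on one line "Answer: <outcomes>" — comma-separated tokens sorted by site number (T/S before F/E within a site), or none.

input #1 (d=3, n=4, x=0): events B1->T, B2->T, B7->F; covers B1=T, B2=T, B7=F
input #2 (d=2, n=7, x=3): events B1->T, B2->T, B7->F; covers B1=T, B2=T, B7=F
input #3 (d=4, n=3, x=1): events B1->T, B2->T, B7->T; covers B1=T, B2=T, B7=T
input #4 (d=5, n=1, x=0): events B1->F, B3->F, B5->E, B6->S, B4->T, B7->T; covers B1=F, B3=F, B4=T, B5=E, B6=S, B7=T
input #5 (d=4, n=4, x=3): events B1->T, B2->T, B7->F; covers B1=T, B2=T, B7=F
input #6 (d=2, n=2, x=0): events B1->T, B2->T, B7->T; covers B1=T, B2=T, B7=T
input #7 (d=3, n=1, x=3): events B1->T, B2->T, B7->T; covers B1=T, B2=T, B7=T
input #8 (d=3, n=5, x=2): events B1->T, B2->T, B7->F; covers B1=T, B2=T, B7=F
union over the pool: B1=T, B1=F, B2=T, B3=F, B4=T, B5=E, B6=S, B7=T, B7=F
uncovered (5 of 14): B2=F, B3=T, B4=F, B5=S, B6=E

Answer: B2=F, B3=T, B4=F, B5=S, B6=E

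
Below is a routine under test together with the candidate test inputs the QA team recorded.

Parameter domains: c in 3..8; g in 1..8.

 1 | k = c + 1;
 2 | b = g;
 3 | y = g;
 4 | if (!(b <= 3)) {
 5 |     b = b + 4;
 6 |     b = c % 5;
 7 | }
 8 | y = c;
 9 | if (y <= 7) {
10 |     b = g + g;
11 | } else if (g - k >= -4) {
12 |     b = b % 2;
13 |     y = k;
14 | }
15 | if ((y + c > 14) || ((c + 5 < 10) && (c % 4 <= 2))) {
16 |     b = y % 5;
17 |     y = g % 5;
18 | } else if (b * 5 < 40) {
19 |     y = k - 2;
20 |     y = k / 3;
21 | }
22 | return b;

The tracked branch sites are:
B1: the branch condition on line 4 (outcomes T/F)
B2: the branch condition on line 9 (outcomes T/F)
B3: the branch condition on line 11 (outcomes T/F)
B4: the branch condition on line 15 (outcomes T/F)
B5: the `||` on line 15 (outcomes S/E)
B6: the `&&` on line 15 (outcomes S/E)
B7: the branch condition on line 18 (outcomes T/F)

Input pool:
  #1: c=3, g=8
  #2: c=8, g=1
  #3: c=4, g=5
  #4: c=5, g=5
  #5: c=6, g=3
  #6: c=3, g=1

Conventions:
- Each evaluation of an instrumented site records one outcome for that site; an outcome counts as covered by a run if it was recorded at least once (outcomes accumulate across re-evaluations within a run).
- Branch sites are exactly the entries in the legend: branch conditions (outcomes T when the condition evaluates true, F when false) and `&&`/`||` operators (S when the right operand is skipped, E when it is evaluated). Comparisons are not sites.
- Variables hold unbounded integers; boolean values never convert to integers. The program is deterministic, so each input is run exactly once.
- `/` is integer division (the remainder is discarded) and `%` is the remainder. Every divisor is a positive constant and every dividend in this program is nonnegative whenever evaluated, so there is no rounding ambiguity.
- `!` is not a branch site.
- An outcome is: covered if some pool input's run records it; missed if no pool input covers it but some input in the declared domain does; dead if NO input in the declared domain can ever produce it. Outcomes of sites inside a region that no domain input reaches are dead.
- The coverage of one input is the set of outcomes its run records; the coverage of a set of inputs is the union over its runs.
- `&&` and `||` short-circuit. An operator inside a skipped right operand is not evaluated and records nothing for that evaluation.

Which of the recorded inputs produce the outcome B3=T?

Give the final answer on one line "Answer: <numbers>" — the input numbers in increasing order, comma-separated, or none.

input #1 (c=3, g=8): does not produce B3=T
input #2 (c=8, g=1): does not produce B3=T
input #3 (c=4, g=5): does not produce B3=T
input #4 (c=5, g=5): does not produce B3=T
input #5 (c=6, g=3): does not produce B3=T
input #6 (c=3, g=1): does not produce B3=T

Answer: none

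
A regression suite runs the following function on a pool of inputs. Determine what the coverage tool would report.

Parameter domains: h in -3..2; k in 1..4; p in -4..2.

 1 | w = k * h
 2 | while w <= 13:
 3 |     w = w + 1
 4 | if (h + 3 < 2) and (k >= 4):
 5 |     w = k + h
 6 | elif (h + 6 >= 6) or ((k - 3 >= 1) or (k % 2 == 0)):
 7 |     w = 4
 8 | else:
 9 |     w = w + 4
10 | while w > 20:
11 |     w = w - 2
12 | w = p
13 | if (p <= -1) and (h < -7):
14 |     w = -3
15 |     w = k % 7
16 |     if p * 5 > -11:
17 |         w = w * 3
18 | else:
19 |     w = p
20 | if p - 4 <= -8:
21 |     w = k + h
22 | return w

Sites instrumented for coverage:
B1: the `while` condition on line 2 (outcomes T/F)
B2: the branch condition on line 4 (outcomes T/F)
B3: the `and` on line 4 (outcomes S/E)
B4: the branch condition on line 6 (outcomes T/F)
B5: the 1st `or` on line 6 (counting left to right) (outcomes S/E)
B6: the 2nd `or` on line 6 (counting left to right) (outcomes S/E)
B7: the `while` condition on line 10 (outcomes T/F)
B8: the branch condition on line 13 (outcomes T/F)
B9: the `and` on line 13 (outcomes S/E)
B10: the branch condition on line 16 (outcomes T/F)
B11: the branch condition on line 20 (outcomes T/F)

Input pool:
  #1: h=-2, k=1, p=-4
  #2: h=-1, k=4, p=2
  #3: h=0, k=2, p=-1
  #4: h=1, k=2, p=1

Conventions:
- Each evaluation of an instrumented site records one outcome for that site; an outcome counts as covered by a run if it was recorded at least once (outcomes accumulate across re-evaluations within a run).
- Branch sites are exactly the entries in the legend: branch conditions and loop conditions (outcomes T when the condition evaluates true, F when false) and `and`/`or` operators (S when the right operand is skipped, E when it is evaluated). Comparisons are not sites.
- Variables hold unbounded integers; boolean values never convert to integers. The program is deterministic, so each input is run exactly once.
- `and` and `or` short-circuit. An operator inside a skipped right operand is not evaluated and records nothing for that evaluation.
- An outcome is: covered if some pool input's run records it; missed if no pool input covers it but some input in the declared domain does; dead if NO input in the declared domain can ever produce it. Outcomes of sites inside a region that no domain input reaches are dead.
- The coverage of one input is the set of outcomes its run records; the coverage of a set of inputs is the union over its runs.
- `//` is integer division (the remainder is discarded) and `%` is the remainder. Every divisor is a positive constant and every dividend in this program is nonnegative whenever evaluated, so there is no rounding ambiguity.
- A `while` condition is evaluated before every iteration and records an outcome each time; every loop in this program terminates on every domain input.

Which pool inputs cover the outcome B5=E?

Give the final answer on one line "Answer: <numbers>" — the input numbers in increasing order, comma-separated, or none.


input #1 (h=-2, k=1, p=-4): covers B5=E
input #2 (h=-1, k=4, p=2): covers B5=E
input #3 (h=0, k=2, p=-1): misses B5=E
input #4 (h=1, k=2, p=1): misses B5=E
Answer: 1, 2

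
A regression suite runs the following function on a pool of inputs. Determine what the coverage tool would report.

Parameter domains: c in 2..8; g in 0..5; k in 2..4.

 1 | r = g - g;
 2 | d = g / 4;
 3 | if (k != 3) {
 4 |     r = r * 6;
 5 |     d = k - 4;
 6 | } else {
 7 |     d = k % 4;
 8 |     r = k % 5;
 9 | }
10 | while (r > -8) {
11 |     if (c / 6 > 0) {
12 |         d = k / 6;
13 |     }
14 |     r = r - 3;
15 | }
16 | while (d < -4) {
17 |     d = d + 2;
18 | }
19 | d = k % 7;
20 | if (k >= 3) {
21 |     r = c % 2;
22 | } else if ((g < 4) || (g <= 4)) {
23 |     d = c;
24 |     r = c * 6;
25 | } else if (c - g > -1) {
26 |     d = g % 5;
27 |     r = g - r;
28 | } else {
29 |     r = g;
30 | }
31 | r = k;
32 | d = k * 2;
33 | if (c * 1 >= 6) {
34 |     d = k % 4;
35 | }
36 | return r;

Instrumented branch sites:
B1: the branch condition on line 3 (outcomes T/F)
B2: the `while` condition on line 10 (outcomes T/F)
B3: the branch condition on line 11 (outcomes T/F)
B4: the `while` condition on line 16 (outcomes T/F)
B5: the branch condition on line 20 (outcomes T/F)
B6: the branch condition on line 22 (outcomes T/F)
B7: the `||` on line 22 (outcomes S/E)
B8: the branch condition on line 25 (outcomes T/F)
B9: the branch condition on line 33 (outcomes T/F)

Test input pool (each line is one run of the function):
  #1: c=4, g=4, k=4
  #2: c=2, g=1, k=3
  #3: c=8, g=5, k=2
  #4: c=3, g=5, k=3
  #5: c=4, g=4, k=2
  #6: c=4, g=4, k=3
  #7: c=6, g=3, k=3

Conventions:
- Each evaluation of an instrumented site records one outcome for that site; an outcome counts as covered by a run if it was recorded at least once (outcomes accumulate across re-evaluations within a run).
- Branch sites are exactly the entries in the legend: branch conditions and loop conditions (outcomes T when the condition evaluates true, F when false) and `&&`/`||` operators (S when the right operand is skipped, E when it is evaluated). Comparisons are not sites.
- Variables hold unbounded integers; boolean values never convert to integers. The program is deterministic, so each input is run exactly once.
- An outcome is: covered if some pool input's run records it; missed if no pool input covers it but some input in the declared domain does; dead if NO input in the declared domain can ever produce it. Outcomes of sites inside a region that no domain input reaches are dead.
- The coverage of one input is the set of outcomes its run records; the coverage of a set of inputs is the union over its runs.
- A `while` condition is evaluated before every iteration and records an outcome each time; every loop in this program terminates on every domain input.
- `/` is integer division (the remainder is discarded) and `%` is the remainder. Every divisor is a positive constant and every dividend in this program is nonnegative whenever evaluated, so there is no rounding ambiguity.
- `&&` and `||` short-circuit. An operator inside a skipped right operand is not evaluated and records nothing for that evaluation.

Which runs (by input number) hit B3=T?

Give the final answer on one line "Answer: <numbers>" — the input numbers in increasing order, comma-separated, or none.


input #1 (c=4, g=4, k=4): does not record B3=T
input #2 (c=2, g=1, k=3): does not record B3=T
input #3 (c=8, g=5, k=2): records B3=T
input #4 (c=3, g=5, k=3): does not record B3=T
input #5 (c=4, g=4, k=2): does not record B3=T
input #6 (c=4, g=4, k=3): does not record B3=T
input #7 (c=6, g=3, k=3): records B3=T
Answer: 3, 7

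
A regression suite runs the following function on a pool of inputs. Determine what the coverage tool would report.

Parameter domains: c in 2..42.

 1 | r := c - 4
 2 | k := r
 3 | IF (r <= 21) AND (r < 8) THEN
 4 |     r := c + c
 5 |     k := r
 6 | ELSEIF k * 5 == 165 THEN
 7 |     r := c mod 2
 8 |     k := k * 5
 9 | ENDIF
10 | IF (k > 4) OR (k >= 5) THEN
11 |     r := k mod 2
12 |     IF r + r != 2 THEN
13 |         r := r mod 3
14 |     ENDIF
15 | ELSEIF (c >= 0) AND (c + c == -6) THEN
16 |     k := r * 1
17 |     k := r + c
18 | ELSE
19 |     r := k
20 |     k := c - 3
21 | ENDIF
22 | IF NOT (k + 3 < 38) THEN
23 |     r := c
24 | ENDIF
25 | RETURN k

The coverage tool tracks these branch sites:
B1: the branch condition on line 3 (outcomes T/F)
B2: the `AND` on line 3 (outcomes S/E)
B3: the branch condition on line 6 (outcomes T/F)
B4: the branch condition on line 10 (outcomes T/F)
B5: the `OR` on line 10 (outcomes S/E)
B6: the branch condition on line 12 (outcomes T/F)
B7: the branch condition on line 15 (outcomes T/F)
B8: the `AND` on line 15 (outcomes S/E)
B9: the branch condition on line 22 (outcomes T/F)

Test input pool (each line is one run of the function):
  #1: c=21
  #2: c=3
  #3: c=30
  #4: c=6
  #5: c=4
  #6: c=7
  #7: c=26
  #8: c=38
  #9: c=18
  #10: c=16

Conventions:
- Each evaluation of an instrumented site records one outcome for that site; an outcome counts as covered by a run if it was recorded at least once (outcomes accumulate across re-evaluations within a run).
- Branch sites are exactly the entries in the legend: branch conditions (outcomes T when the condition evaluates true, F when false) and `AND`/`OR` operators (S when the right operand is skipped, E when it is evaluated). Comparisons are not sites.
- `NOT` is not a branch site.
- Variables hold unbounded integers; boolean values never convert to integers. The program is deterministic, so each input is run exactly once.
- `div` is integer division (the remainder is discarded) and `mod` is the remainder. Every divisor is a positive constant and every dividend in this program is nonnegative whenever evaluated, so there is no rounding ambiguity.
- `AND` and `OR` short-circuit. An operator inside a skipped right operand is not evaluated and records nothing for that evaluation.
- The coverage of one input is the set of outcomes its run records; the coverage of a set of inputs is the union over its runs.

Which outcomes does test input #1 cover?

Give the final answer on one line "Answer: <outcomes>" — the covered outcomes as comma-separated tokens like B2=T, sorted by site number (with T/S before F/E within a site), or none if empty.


Tracing the run of input #1 (c=21):
  B2->E, B1->F, B3->F, B5->S, B4->T, B6->F, B9->F
distinct outcomes covered: B1=F, B2=E, B3=F, B4=T, B5=S, B6=F, B9=F
Answer: B1=F, B2=E, B3=F, B4=T, B5=S, B6=F, B9=F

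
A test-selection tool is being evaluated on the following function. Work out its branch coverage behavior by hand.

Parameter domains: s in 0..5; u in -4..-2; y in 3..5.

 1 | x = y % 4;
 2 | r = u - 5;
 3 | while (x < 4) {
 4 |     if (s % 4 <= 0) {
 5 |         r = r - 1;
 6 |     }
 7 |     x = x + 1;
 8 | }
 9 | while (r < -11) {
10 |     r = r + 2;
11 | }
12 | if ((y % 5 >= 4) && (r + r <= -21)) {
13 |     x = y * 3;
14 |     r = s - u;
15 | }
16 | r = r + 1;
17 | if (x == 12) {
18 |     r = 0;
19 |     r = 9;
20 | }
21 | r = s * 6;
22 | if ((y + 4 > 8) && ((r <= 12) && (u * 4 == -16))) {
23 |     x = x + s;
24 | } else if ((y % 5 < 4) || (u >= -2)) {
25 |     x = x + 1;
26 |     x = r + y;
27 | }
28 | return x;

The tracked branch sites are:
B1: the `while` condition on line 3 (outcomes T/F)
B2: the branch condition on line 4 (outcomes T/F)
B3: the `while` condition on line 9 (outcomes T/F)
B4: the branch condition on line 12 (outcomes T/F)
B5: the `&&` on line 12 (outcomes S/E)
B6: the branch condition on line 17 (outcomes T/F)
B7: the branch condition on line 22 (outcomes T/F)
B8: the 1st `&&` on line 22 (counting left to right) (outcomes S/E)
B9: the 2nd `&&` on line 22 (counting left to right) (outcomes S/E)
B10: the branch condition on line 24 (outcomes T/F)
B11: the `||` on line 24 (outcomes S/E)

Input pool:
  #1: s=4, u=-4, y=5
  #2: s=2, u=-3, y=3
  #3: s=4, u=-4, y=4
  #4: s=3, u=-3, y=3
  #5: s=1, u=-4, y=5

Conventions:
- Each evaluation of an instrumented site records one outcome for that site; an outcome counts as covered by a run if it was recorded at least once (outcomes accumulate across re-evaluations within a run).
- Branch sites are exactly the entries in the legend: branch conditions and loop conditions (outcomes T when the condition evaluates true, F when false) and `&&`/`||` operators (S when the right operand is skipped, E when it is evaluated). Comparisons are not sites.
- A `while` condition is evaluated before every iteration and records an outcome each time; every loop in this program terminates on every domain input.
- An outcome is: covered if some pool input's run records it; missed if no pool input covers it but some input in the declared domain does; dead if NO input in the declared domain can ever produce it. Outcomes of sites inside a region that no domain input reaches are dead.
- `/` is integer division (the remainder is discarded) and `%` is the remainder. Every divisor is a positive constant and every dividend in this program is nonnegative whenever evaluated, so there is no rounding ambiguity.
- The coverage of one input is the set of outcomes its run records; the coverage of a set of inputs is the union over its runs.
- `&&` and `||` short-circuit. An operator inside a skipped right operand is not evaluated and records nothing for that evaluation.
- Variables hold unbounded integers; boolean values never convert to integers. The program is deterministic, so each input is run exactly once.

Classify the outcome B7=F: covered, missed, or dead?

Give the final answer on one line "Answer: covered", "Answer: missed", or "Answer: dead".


B7=F is recorded by pool input(s) 1, 2, 3, 4 -> covered
Answer: covered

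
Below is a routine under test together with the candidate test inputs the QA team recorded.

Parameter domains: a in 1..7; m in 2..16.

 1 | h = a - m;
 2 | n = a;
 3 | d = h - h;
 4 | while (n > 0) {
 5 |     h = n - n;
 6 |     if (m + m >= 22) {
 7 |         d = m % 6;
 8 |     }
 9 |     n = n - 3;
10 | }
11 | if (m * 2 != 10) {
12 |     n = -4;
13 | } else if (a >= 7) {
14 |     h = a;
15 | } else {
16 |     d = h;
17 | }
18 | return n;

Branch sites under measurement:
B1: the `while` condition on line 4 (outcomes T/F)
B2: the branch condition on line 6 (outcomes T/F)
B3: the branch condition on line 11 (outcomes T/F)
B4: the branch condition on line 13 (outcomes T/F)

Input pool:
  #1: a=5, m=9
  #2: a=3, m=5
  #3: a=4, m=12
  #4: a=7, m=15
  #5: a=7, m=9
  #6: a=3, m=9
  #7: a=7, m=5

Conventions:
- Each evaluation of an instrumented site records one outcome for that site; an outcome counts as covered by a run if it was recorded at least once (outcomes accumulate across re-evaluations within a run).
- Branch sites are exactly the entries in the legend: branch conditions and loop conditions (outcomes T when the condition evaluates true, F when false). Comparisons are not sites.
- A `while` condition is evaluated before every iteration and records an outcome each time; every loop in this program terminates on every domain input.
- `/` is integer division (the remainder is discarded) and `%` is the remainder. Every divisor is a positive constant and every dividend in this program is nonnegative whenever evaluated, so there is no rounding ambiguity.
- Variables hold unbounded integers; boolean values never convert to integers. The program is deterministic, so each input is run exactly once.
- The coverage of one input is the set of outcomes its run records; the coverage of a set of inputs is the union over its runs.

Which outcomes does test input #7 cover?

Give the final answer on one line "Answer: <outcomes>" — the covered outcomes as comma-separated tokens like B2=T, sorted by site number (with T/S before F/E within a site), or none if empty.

Running input #7 (a=7, m=5), event by event:
  B1->T, B2->F, B1->T, B2->F, B1->T, B2->F, B1->F, B3->F, B4->T
distinct outcomes covered: B1=T, B1=F, B2=F, B3=F, B4=T

Answer: B1=T, B1=F, B2=F, B3=F, B4=T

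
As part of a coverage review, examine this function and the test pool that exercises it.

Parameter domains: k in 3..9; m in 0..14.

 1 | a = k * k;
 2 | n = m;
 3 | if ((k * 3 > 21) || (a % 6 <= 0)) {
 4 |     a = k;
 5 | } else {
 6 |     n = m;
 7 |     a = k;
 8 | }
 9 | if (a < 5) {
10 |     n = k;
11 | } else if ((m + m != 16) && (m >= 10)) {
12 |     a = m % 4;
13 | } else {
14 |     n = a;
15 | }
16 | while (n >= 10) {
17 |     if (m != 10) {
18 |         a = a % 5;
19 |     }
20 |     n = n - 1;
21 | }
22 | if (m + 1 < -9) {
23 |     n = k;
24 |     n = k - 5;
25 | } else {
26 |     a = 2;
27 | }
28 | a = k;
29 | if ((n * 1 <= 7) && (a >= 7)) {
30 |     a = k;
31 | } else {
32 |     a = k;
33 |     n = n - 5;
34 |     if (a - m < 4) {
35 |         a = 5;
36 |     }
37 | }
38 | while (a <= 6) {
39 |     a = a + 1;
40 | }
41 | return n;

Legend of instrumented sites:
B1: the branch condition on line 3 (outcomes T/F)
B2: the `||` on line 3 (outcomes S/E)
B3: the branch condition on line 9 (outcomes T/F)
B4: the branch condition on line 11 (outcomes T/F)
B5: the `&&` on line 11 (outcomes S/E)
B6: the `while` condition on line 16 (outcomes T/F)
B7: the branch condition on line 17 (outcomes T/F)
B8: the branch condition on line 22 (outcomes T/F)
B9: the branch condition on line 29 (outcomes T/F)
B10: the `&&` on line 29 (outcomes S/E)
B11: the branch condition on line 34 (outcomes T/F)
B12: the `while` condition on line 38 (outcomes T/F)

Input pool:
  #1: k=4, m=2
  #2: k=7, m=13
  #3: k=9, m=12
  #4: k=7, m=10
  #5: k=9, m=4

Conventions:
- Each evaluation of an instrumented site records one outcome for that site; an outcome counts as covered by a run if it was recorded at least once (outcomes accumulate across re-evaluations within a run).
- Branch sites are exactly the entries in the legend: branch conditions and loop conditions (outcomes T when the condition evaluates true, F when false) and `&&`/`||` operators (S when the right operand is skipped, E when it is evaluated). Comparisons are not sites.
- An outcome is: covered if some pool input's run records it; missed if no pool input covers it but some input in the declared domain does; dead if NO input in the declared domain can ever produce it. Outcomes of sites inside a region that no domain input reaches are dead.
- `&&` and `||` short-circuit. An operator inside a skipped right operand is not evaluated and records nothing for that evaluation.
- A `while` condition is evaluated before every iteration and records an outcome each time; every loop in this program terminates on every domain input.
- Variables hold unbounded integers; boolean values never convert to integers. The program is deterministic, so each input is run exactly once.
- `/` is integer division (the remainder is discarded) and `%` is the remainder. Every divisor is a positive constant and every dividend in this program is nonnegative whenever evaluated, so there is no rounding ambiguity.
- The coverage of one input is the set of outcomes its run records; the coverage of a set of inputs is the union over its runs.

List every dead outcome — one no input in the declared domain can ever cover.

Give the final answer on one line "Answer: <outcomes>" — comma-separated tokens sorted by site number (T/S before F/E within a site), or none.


running all 105 domain inputs and tallying outcomes:
  B8=T: unreachable across the whole domain -> dead
  reachable outcomes have witnesses, e.g. B1=T (e.g. k=6, m=0), B1=F (e.g. k=3, m=0), B2=S (e.g. k=8, m=0), B2=E (e.g. k=3, m=0)
Answer: B8=T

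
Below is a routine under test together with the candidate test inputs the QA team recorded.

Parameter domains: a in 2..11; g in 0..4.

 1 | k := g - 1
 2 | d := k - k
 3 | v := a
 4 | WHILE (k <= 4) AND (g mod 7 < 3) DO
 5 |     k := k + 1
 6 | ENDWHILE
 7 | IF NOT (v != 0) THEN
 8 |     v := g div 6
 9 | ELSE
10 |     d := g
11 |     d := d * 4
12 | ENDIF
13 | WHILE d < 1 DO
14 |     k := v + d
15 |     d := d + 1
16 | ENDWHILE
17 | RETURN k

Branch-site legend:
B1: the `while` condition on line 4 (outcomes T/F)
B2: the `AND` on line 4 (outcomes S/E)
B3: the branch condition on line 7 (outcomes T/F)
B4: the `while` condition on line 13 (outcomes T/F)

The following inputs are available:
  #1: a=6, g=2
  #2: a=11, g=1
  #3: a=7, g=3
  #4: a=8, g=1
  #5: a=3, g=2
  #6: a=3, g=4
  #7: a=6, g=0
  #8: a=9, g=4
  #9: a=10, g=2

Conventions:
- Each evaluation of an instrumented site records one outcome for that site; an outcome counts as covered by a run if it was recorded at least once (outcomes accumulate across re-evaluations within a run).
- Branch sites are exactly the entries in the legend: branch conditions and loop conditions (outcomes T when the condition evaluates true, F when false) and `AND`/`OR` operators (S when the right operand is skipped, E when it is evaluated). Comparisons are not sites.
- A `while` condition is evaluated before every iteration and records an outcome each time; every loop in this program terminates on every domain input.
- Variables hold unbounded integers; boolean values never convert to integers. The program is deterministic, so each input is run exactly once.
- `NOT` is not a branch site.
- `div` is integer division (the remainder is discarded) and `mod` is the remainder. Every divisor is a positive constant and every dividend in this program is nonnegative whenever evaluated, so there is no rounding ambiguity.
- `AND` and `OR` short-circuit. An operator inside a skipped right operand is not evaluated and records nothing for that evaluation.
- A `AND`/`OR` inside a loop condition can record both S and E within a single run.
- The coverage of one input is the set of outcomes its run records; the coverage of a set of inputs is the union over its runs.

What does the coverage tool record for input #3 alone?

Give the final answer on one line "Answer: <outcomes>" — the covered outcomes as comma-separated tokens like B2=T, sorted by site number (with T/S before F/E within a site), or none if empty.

Tracing the run of input #3 (a=7, g=3):
  B2->E, B1->F, B3->F, B4->F
collecting distinct outcomes: B1=F, B2=E, B3=F, B4=F

Answer: B1=F, B2=E, B3=F, B4=F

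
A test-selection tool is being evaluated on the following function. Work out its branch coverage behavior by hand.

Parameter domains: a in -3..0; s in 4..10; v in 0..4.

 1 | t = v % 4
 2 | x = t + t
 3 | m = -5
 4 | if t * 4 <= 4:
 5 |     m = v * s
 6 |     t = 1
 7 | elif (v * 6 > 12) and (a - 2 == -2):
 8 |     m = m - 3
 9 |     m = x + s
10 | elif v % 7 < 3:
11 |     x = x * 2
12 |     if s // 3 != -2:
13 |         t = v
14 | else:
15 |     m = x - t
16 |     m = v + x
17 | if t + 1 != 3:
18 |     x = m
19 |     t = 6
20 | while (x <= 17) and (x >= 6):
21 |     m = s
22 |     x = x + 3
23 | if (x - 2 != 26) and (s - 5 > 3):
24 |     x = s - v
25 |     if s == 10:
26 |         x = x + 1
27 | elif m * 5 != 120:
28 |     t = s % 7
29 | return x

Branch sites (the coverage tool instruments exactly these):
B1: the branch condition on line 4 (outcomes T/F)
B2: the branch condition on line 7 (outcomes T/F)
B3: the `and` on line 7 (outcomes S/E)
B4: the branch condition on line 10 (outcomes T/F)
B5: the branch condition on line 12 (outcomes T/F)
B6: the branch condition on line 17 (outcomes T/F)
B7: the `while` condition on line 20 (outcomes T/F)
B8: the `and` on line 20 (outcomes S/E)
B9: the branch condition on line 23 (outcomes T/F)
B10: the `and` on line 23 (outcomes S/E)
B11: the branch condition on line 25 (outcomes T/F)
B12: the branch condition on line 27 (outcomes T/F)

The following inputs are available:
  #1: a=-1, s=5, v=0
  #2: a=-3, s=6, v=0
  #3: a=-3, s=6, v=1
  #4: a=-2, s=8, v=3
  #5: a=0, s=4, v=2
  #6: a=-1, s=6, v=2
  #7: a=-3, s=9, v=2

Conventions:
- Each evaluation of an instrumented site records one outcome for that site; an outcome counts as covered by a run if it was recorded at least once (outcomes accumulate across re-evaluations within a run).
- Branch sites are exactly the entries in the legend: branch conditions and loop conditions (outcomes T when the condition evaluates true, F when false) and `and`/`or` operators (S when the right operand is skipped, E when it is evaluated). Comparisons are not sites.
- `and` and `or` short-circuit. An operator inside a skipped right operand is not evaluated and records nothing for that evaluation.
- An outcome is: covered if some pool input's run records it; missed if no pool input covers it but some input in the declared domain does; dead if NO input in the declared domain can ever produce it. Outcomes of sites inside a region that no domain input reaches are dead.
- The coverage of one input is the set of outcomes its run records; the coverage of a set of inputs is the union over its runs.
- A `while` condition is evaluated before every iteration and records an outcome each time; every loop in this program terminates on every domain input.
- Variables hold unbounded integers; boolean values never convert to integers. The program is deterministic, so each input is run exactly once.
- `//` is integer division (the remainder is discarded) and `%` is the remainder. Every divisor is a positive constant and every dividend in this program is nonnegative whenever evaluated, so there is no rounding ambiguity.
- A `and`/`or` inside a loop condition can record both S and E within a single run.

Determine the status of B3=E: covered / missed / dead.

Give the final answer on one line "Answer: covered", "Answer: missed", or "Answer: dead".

B3=E is recorded by pool input(s) 4 -> covered

Answer: covered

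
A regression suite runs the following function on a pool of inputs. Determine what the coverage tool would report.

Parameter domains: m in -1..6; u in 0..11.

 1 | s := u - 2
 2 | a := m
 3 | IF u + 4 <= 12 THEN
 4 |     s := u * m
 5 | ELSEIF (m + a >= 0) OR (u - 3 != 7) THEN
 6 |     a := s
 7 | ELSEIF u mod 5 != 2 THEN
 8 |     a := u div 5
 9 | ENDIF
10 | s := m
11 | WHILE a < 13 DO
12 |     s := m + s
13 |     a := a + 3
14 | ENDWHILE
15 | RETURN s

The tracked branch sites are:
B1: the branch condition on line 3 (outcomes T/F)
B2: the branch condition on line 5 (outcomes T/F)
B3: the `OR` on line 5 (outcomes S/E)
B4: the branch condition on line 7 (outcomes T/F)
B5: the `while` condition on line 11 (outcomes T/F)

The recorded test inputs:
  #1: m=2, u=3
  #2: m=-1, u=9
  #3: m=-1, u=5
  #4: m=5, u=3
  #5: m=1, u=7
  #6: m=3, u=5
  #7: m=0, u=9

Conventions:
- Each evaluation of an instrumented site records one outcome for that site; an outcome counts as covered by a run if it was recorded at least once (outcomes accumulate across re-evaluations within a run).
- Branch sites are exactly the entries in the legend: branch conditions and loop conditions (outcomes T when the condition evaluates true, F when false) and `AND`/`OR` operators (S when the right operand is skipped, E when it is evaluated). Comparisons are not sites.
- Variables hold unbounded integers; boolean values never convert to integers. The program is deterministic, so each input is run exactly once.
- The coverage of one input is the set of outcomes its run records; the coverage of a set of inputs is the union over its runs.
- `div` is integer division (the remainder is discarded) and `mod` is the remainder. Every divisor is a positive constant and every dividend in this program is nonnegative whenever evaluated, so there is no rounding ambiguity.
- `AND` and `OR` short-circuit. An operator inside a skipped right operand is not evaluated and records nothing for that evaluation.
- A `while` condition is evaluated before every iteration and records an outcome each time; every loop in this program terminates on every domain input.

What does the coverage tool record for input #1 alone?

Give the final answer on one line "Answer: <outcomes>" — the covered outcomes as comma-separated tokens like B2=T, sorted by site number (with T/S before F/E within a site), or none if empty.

Event log for input #1 (m=2, u=3):
  B1->T, B5->T, B5->T, B5->T, B5->T, B5->F
as a set, this run covers: B1=T, B5=T, B5=F

Answer: B1=T, B5=T, B5=F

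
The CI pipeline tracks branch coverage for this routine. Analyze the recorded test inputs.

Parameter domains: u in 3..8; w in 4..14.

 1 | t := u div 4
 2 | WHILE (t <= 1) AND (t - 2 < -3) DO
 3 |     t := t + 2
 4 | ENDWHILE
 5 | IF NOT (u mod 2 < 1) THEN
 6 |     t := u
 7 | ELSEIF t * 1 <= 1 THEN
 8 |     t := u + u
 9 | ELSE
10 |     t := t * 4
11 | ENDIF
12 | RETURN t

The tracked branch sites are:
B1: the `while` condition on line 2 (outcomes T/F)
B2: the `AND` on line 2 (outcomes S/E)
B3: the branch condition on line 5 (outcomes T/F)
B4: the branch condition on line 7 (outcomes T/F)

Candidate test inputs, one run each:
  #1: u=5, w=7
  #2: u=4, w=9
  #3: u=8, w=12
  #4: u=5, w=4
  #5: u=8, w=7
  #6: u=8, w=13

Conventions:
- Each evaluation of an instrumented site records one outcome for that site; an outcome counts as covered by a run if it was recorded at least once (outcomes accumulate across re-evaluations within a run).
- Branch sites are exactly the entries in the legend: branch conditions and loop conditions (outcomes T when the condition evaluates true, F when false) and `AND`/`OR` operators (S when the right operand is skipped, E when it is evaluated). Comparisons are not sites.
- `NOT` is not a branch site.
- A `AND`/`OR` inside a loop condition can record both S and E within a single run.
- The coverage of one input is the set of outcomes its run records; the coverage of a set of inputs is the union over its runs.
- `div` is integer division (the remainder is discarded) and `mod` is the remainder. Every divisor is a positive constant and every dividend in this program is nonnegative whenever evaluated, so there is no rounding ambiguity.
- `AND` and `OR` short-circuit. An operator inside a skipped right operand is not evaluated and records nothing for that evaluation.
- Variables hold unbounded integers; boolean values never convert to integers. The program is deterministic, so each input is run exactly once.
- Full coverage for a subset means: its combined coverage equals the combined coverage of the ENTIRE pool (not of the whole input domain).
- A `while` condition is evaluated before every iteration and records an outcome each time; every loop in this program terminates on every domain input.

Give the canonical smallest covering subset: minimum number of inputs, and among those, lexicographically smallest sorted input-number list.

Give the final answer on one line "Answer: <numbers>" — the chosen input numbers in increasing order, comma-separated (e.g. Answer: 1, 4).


input #1 (u=5, w=7): covers B1=F, B2=E, B3=T
input #2 (u=4, w=9): covers B1=F, B2=E, B3=F, B4=T
input #3 (u=8, w=12): covers B1=F, B2=S, B3=F, B4=F
input #4 (u=5, w=4): covers B1=F, B2=E, B3=T
input #5 (u=8, w=7): covers B1=F, B2=S, B3=F, B4=F
input #6 (u=8, w=13): covers B1=F, B2=S, B3=F, B4=F
together the pool reaches 7 outcomes: B1=F, B2=S, B2=E, B3=T, B3=F, B4=T, B4=F
size 1 is not enough: best union over all size-1 subsets is 4/7
size 2 is not enough: best union over all size-2 subsets is 6/7
inputs {1, 2, 3} (size 3) cover everything; no size-3 subset with a lexicographically smaller index list covers all 7
Answer: 1, 2, 3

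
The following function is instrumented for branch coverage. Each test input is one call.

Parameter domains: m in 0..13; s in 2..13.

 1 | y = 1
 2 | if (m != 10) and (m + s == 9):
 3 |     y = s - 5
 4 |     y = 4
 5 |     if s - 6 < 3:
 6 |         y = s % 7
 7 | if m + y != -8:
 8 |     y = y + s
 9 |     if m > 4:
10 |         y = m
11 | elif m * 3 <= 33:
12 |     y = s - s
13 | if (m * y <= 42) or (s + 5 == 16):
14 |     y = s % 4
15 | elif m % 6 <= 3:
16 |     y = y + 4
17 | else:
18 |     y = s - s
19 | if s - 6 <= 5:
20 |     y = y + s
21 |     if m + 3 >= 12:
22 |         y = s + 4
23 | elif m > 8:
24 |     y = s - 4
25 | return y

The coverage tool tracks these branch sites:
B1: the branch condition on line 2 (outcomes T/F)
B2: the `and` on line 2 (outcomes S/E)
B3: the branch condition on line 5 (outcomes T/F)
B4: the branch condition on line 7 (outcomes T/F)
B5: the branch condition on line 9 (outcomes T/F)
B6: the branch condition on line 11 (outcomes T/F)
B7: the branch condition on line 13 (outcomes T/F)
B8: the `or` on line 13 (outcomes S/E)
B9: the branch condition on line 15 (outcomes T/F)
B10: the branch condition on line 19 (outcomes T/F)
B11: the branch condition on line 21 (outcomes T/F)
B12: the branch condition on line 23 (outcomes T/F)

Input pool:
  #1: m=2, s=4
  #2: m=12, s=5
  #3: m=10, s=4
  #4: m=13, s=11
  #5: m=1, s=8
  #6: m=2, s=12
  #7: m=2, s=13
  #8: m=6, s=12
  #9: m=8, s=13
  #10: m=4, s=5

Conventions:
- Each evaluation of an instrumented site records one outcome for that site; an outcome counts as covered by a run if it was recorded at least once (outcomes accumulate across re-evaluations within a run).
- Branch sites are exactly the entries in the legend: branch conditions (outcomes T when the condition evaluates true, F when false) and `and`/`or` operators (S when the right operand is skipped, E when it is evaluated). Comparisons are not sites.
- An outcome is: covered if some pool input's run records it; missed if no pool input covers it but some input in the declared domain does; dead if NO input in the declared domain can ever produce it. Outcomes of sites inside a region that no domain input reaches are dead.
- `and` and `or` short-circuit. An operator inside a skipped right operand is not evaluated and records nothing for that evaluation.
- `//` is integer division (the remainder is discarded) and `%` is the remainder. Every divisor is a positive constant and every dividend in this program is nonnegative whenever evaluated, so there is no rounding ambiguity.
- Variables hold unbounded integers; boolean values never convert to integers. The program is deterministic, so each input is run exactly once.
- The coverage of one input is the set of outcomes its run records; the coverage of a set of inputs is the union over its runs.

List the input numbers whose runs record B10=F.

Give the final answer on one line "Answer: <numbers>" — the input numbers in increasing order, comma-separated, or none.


input #1 (m=2, s=4): misses B10=F
input #2 (m=12, s=5): misses B10=F
input #3 (m=10, s=4): misses B10=F
input #4 (m=13, s=11): misses B10=F
input #5 (m=1, s=8): misses B10=F
input #6 (m=2, s=12): covers B10=F
input #7 (m=2, s=13): covers B10=F
input #8 (m=6, s=12): covers B10=F
input #9 (m=8, s=13): covers B10=F
input #10 (m=4, s=5): misses B10=F
Answer: 6, 7, 8, 9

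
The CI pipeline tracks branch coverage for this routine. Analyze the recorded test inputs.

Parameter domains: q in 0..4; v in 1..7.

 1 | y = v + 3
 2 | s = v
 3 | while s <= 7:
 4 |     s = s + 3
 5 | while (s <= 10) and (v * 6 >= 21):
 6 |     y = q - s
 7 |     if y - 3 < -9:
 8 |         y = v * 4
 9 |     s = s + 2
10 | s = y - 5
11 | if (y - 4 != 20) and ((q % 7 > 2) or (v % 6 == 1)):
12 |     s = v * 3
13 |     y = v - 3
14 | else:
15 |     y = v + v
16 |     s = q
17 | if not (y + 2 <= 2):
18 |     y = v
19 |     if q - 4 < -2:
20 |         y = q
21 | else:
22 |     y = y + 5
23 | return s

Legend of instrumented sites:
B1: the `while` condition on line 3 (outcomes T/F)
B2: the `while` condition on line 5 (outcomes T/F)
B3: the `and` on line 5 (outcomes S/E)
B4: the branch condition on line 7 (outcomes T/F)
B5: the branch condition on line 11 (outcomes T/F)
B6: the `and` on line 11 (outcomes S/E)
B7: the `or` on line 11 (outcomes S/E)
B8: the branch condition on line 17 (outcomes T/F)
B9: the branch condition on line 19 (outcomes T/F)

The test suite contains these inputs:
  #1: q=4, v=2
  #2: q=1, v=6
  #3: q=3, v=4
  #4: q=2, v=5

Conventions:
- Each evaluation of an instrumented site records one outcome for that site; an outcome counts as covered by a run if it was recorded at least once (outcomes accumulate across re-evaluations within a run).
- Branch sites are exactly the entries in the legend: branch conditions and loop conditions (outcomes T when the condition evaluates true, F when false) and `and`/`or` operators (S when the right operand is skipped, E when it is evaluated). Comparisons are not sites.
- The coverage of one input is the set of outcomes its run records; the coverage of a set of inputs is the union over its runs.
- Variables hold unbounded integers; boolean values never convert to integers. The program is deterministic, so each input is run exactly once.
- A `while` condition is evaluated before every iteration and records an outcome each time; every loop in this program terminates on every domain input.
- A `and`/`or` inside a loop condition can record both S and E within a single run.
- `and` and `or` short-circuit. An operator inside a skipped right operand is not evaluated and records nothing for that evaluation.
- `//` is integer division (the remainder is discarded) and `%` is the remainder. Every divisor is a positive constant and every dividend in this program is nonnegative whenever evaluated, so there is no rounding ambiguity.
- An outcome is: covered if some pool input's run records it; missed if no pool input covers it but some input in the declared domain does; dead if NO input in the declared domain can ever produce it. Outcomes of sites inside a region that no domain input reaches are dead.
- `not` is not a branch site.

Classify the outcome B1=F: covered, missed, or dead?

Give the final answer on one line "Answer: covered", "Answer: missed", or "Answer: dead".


B1=F is recorded by pool input(s) 1, 2, 3, 4 -> covered
Answer: covered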